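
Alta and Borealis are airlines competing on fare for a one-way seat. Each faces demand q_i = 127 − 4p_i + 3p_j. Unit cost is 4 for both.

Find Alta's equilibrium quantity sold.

Alta's profit: π = (p_{Alta} − 4)(127 − 4p_{Alta} + 3p_{Borealis}).
∂π/∂p_{Alta} = 143 − 8p_{Alta} + 3p_{Borealis} = 0 ⇒ p_{Alta} = 17.875 + 0.375p_{Borealis}.
Setting p_{Alta} = p_{Borealis} in the reaction function: p_{Alta} = 17.875 + 0.375p_{Alta}, so p_{Alta} = 17.875 / 0.625 = 28.6.
q_{Alta} = 127 − 4·28.6 + 3·28.6 = 98.4.

98.4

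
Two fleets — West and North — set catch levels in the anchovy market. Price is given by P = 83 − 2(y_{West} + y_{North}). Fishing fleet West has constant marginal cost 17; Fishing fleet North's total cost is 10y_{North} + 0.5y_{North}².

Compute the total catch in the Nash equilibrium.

21.5

Fishing fleet West's profit: π = y_{West}(83 − 2(y_{West} + y_{North})) − 17y_{West}.
∂π/∂y_{West} = 66 − 4y_{West} − 2y_{North} = 0, so y_{West} = 16.5 − 0.5y_{North}.
For North: ∂π/∂y_{North} = 73 − 5y_{North} − 2y_{West} = 0 ⇒ y_{North} = 14.6 − 0.4y_{West}.
Substituting the second reaction function into the first: y_{West} = 16.5 − 0.5(14.6 − 0.4y_{West}), which gives 0.8y_{West} = 9.2 ⇒ y_{West} = 11.5.
Then y_{North} = 14.6 − 0.4·11.5 = 10.
Total catch: 11.5 + 10 = 21.5.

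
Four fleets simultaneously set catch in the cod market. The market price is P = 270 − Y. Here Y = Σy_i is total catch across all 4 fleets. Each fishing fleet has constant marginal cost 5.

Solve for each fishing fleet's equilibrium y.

53

A representative fishing fleet's profit is π_i = y_i(270 − Y) − 5y_i, with Y = y_i + Σ_{j≠i} y_j.
First-order condition: 265 − 2y_i − Σ_{j≠i} y_j = 0.
With identical fishing fleets, set every y_j = y: then 265 − 2y − 3y = 0, i.e. y = 265/5 = 53.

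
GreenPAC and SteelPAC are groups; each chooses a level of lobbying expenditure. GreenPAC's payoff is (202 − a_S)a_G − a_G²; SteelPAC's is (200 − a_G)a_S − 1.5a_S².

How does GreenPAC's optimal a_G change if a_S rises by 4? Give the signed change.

-2

Expanding GreenPAC's payoff: 202a_G − a_Sa_G − a_G².
∂π/∂a_G = 202 − a_S − 2a_G = 0, so a_G = 101 − 0.5a_S.
The reaction-function slope is −0.5, so a 4-unit rise in a_S moves a_G by −0.5 × 4 = −2. GreenPAC's best response falls — the actions are strategic substitutes.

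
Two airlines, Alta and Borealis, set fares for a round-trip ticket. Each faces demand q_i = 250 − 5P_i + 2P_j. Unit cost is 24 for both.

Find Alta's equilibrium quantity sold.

Alta's profit: π = (P_{Alta} − 24)(250 − 5P_{Alta} + 2P_{Borealis}).
∂π/∂P_{Alta} = 370 − 10P_{Alta} + 2P_{Borealis} = 0 ⇒ P_{Alta} = 37 + 0.2P_{Borealis}.
By symmetry P_{Borealis} = P_{Alta}; substituting into the reaction function, 0.8P_{Alta} = 37 and P_{Alta} = 46.25.
q_{Alta} = 250 − 5·46.25 + 2·46.25 = 111.25.

111.25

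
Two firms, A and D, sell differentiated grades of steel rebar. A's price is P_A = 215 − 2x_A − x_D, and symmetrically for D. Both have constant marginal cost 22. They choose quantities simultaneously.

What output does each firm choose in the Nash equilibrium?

Firm A's profit: π = x_A(215 − 2x_A − x_D) − 22x_A.
∂π/∂x_A = 193 − 4x_A − x_D = 0 ⇒ x_A = 48.25 − 0.25x_D.
Setting x_A = x_D in the reaction function: x_A = 48.25 − 0.25x_A, so x_A = 48.25 / 1.25 = 38.6.

38.6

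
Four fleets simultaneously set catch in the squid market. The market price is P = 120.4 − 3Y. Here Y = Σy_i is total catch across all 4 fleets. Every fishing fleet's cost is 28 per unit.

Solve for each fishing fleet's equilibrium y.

A representative fishing fleet's profit is π_i = y_i(120.4 − 3Y) − 28y_i, with Y = y_i + Σ_{j≠i} y_j.
First-order condition: 92.4 − 6y_i − 3Σ_{j≠i} y_j = 0.
In a symmetric equilibrium every fishing fleet chooses the same y, so Σ_{j≠i} y_j = 3y. The condition becomes 92.4 − 15y = 0, giving y = 92.4/15 = 6.16.

6.16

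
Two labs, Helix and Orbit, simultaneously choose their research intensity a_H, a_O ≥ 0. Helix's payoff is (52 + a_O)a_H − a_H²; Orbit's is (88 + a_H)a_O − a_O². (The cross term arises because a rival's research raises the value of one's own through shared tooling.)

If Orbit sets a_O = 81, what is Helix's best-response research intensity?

Expanding Helix's payoff: 52a_H + a_Oa_H − a_H².
∂π/∂a_H = 52 + a_O − 2a_H = 0, so a_H = 26 + 0.5a_O.
At a_O = 81: a_H = 26 + 0.5·81 = 66.5.

66.5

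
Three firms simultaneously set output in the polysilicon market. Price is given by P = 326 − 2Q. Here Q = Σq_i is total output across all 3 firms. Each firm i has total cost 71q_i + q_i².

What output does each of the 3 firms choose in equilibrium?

25.5

A representative firm's profit is π_i = q_i(326 − 2Q) − 71q_i − q_i², with Q = q_i + Σ_{j≠i} q_j.
First-order condition: 255 − 6q_i − 2Σ_{j≠i} q_j = 0.
In a symmetric equilibrium every firm chooses the same q, so Σ_{j≠i} q_j = 2q. The condition becomes 255 − 10q = 0, giving q = 255/10 = 25.5.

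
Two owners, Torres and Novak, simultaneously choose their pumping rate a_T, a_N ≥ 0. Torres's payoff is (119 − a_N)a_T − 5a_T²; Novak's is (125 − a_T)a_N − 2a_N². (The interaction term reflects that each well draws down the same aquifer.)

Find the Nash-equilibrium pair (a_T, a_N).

9, 29

Expanding Torres's payoff: 119a_T − a_Na_T − 5a_T².
∂π/∂a_T = 119 − a_N − 10a_T = 0, so a_T = 11.9 − 0.1a_N.
Likewise for Novak: a_N = 31.25 − 0.25a_T.
Solving the two reaction functions simultaneously: (1 − (−0.1)(−0.25))a_T = 11.9 − 0.1·31.25, so 0.975a_T = 8.775 and a_T = 9.
Then a_N = 31.25 − 0.25·9 = 29.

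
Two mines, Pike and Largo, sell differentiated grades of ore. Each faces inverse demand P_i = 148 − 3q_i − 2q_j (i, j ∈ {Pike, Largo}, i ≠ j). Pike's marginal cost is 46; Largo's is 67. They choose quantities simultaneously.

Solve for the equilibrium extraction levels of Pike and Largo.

Mine Pike's profit: π = q_{Pike}(148 − 3q_{Pike} − 2q_{Largo}) − 46q_{Pike}.
∂π/∂q_{Pike} = 102 − 6q_{Pike} − 2q_{Largo} = 0 ⇒ q_{Pike} = 17 − (1/3)q_{Largo}.
Similarly q_{Largo} = 13.5 − (1/3)q_{Pike}.
Solving the two reaction functions simultaneously: (1 − (−1/3)(−1/3))q_{Pike} = 17 − (1/3)·13.5, so (8/9)q_{Pike} = 12.5 and q_{Pike} = 14.0625.
Then q_{Largo} = 13.5 − (1/3)·14.0625 = 8.8125.

14.0625, 8.8125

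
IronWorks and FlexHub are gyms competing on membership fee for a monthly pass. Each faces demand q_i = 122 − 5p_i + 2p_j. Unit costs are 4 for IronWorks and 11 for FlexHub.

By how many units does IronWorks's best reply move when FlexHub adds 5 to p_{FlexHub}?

IronWorks's profit: π = (p_{IronWorks} − 4)(122 − 5p_{IronWorks} + 2p_{FlexHub}).
∂π/∂p_{IronWorks} = 142 − 10p_{IronWorks} + 2p_{FlexHub} = 0 ⇒ p_{IronWorks} = 14.2 + 0.2p_{FlexHub}.
The reaction-function slope is 0.2, so a 5-unit rise in p_{FlexHub} moves p_{IronWorks} by 0.2 × 5 = 1. IronWorks's best response rises — the actions are strategic complements.

1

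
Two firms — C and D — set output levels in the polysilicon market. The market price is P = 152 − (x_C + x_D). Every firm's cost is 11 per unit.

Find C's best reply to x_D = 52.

44.5

Firm C's profit: π = x_C(152 − (x_C + x_D)) − 11x_C.
∂π/∂x_C = 141 − 2x_C − x_D = 0, so x_C = 70.5 − 0.5x_D.
At x_D = 52: x_C = 70.5 − 0.5·52 = 44.5.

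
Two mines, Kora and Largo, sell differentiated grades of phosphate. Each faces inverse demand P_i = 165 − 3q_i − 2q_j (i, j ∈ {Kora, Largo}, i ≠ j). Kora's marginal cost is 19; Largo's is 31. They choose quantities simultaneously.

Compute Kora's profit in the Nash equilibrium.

Mine Kora's profit: π = q_{Kora}(165 − 3q_{Kora} − 2q_{Largo}) − 19q_{Kora}.
∂π/∂q_{Kora} = 146 − 6q_{Kora} − 2q_{Largo} = 0 ⇒ q_{Kora} = 73/3 − (1/3)q_{Largo}.
Similarly q_{Largo} = 67/3 − (1/3)q_{Kora}.
Substituting the second reaction function into the first: q_{Kora} = 73/3 − (1/3)(67/3 − (1/3)q_{Kora}), which gives (8/9)q_{Kora} = 152/9 ⇒ q_{Kora} = 19.
Then q_{Largo} = 67/3 − (1/3)·19 = 16.
P_{Kora} = 165 − 3·19 − 2·16 = 76.
Profit = (76 − 19)·19 = 1083.

1083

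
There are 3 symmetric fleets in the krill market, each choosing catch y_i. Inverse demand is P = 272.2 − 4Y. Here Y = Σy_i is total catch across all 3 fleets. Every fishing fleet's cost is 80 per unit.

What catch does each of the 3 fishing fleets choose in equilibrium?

A representative fishing fleet's profit is π_i = y_i(272.2 − 4Y) − 80y_i, with Y = y_i + Σ_{j≠i} y_j.
First-order condition: 192.2 − 8y_i − 4Σ_{j≠i} y_j = 0.
Imposing symmetry (y_j = y for all j) turns Σ_{j≠i} y_j into 2y, so 192.2 = 16y and y = 12.0125.

12.0125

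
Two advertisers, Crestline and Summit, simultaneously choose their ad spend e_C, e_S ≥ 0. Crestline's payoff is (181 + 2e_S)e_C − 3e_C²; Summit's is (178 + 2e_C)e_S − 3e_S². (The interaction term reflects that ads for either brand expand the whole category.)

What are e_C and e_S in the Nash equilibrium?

Expanding Crestline's payoff: 181e_C + 2e_Se_C − 3e_C².
∂π/∂e_C = 181 + 2e_S − 6e_C = 0, so e_C = 181/6 + (1/3)e_S.
Likewise for Summit: e_S = 89/3 + (1/3)e_C.
Plugging e_S into Crestline's best response: e_C = 181/6 + (1/3)(89/3 + (1/3)e_C) ⇒ (8/9)e_C = 721/18, so e_C = 45.0625.
Then e_S = 89/3 + (1/3)·45.0625 = 44.6875.

45.0625, 44.6875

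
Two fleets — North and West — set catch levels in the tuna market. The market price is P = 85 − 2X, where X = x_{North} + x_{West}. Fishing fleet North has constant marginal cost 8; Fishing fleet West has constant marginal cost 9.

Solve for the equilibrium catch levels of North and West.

13, 12.5

Fishing fleet North's profit: π = x_{North}(85 − 2(x_{North} + x_{West})) − 8x_{North}.
∂π/∂x_{North} = 77 − 4x_{North} − 2x_{West} = 0, so x_{North} = 19.25 − 0.5x_{West}.
By the same steps for West: x_{West} = 19 − 0.5x_{North}.
Plugging x_{West} into North's best response: x_{North} = 19.25 − 0.5(19 − 0.5x_{North}) ⇒ 0.75x_{North} = 9.75, so x_{North} = 13.
Then x_{West} = 19 − 0.5·13 = 12.5.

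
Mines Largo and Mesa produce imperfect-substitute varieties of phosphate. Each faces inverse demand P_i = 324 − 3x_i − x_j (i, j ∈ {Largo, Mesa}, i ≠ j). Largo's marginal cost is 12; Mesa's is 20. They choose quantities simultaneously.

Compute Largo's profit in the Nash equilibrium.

6021.12

Mine Largo's profit: π = x_{Largo}(324 − 3x_{Largo} − x_{Mesa}) − 12x_{Largo}.
∂π/∂x_{Largo} = 312 − 6x_{Largo} − x_{Mesa} = 0 ⇒ x_{Largo} = 52 − (1/6)x_{Mesa}.
Similarly x_{Mesa} = 152/3 − (1/6)x_{Largo}.
Plugging x_{Mesa} into Largo's best response: x_{Largo} = 52 − (1/6)(152/3 − (1/6)x_{Largo}) ⇒ (35/36)x_{Largo} = 392/9, so x_{Largo} = 44.8.
Then x_{Mesa} = 152/3 − (1/6)·44.8 = 43.2.
P_{Largo} = 324 − 3·44.8 − 43.2 = 146.4.
Profit = (146.4 − 12)·44.8 = 6021.12.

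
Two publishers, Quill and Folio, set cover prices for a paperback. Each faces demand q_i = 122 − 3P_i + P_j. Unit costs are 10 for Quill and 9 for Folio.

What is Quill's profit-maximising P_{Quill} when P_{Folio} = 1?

Quill's profit: π = (P_{Quill} − 10)(122 − 3P_{Quill} + P_{Folio}).
∂π/∂P_{Quill} = 152 − 6P_{Quill} + P_{Folio} = 0 ⇒ P_{Quill} = 76/3 + (1/6)P_{Folio}.
At P_{Folio} = 1: P_{Quill} = 76/3 + (1/6)·1 = 25.5.

25.5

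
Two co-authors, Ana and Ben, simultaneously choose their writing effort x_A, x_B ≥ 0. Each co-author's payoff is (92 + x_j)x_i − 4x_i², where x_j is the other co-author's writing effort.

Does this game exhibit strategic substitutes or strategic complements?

strategic complements

Ana's payoff is (92 + x_B)x_A − 4x_A².
∂π/∂x_A = 92 + x_B − 8x_A = 0, so x_A = 11.5 + 0.125x_B.
The best-response slope dx_A/dx_B = 0.125 > 0: the reaction function is upward-sloping, so the choices are strategic complements.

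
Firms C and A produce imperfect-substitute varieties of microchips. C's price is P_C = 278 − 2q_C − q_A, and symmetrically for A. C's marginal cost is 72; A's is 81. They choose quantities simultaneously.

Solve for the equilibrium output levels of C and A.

41.8, 38.8

Firm C's profit: π = q_C(278 − 2q_C − q_A) − 72q_C.
∂π/∂q_C = 206 − 4q_C − q_A = 0 ⇒ q_C = 51.5 − 0.25q_A.
Similarly q_A = 49.25 − 0.25q_C.
Substituting the second reaction function into the first: q_C = 51.5 − 0.25(49.25 − 0.25q_C), which gives 0.9375q_C = 39.1875 ⇒ q_C = 41.8.
Then q_A = 49.25 − 0.25·41.8 = 38.8.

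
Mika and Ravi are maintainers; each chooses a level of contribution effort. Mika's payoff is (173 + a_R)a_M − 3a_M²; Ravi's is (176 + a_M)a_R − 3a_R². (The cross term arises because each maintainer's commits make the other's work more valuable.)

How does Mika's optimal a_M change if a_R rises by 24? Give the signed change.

4

Expanding Mika's payoff: 173a_M + a_Ra_M − 3a_M².
∂π/∂a_M = 173 + a_R − 6a_M = 0, so a_M = 173/6 + (1/6)a_R.
The reaction-function slope is 1/6, so a 24-unit rise in a_R moves a_M by 1/6 × 24 = 4. Mika's best response rises — the actions are strategic complements.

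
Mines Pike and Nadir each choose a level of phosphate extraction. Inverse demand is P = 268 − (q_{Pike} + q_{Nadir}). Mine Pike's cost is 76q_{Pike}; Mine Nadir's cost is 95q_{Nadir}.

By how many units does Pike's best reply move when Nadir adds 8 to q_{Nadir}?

Mine Pike's profit: π = q_{Pike}(268 − (q_{Pike} + q_{Nadir})) − 76q_{Pike}.
∂π/∂q_{Pike} = 192 − 2q_{Pike} − q_{Nadir} = 0, so q_{Pike} = 96 − 0.5q_{Nadir}.
The reaction-function slope is −0.5, so an 8-unit rise in q_{Nadir} moves q_{Pike} by −0.5 × 8 = −4. Pike's best response falls — the actions are strategic substitutes.

-4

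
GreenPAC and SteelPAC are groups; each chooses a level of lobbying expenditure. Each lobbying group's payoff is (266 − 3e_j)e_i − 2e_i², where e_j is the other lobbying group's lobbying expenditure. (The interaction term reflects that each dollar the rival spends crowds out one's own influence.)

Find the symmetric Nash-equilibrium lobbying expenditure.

38

GreenPAC's payoff is (266 − 3e_S)e_G − 2e_G².
∂π/∂e_G = 266 − 3e_S − 4e_G = 0, so e_G = 66.5 − 0.75e_S.
By symmetry e_S = e_G; substituting into the reaction function, 1.75e_G = 66.5 and e_G = 38.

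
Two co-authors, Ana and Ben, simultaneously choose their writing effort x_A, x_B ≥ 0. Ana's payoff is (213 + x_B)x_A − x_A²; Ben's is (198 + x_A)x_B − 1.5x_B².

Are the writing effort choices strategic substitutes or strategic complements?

strategic complements

Expanding Ana's payoff: 213x_A + x_Bx_A − x_A².
∂π/∂x_A = 213 + x_B − 2x_A = 0, so x_A = 106.5 + 0.5x_B.
The best-response slope dx_A/dx_B = 0.5 > 0: the reaction function is upward-sloping, so the choices are strategic complements.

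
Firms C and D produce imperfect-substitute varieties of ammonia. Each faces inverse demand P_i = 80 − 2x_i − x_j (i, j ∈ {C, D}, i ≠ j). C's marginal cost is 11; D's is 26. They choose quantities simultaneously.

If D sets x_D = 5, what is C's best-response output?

Firm C's profit: π = x_C(80 − 2x_C − x_D) − 11x_C.
∂π/∂x_C = 69 − 4x_C − x_D = 0 ⇒ x_C = 17.25 − 0.25x_D.
At x_D = 5: x_C = 17.25 − 0.25·5 = 16.

16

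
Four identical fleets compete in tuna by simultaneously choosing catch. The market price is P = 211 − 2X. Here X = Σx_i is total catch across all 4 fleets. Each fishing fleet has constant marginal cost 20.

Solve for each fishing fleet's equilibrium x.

19.1

A representative fishing fleet's profit is π_i = x_i(211 − 2X) − 20x_i, with X = x_i + Σ_{j≠i} x_j.
First-order condition: 191 − 4x_i − 2Σ_{j≠i} x_j = 0.
Imposing symmetry (x_j = x for all j) turns Σ_{j≠i} x_j into 3x, so 191 = 10x and x = 19.1.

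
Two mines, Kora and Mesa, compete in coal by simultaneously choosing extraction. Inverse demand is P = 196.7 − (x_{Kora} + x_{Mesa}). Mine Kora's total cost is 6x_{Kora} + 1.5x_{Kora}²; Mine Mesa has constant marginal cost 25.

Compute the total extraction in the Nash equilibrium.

97.5

Mine Kora's profit: π = x_{Kora}(196.7 − (x_{Kora} + x_{Mesa})) − 6x_{Kora} − 1.5x_{Kora}².
∂π/∂x_{Kora} = 190.7 − 5x_{Kora} − x_{Mesa} = 0, so x_{Kora} = 38.14 − 0.2x_{Mesa}.
For Mesa: ∂π/∂x_{Mesa} = 171.7 − 2x_{Mesa} − x_{Kora} = 0 ⇒ x_{Mesa} = 85.85 − 0.5x_{Kora}.
Solving the two reaction functions simultaneously: (1 − (−0.2)(−0.5))x_{Kora} = 38.14 − 0.2·85.85, so 0.9x_{Kora} = 20.97 and x_{Kora} = 23.3.
Then x_{Mesa} = 85.85 − 0.5·23.3 = 74.2.
Total extraction: 23.3 + 74.2 = 97.5.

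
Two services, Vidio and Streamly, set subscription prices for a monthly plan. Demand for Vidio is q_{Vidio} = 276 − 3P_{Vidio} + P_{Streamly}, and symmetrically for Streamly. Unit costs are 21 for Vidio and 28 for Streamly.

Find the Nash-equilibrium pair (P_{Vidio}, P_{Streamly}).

Vidio's profit: π = (P_{Vidio} − 21)(276 − 3P_{Vidio} + P_{Streamly}).
∂π/∂P_{Vidio} = 339 − 6P_{Vidio} + P_{Streamly} = 0 ⇒ P_{Vidio} = 56.5 + (1/6)P_{Streamly}.
Similarly P_{Streamly} = 60 + (1/6)P_{Vidio}.
Solving the two reaction functions simultaneously: (1 − (1/6)(1/6))P_{Vidio} = 56.5 + (1/6)·60, so (35/36)P_{Vidio} = 66.5 and P_{Vidio} = 68.4.
Then P_{Streamly} = 60 + (1/6)·68.4 = 71.4.

68.4, 71.4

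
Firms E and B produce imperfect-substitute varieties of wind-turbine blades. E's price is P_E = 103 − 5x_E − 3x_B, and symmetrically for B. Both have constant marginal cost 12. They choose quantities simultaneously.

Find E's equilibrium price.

47

Firm E's profit: π = x_E(103 − 5x_E − 3x_B) − 12x_E.
∂π/∂x_E = 91 − 10x_E − 3x_B = 0 ⇒ x_E = 9.1 − 0.3x_B.
By symmetry x_B = x_E; substituting into the reaction function, 1.3x_E = 9.1 and x_E = 7.
P_E = 103 − 5·7 − 3·7 = 47.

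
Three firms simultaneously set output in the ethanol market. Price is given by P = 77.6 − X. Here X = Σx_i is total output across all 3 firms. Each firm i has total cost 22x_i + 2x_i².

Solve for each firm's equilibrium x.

6.95

A representative firm's profit is π_i = x_i(77.6 − X) − 22x_i − 2x_i², with X = x_i + Σ_{j≠i} x_j.
First-order condition: 55.6 − 6x_i − Σ_{j≠i} x_j = 0.
Imposing symmetry (x_j = x for all j) turns Σ_{j≠i} x_j into 2x, so 55.6 = 8x and x = 6.95.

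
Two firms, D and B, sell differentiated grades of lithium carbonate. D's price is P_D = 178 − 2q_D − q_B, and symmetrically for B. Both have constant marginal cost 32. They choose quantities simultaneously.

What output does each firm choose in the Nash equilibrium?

Firm D's profit: π = q_D(178 − 2q_D − q_B) − 32q_D.
∂π/∂q_D = 146 − 4q_D − q_B = 0 ⇒ q_D = 36.5 − 0.25q_B.
Setting q_D = q_B in the reaction function: q_D = 36.5 − 0.25q_D, so q_D = 36.5 / 1.25 = 29.2.

29.2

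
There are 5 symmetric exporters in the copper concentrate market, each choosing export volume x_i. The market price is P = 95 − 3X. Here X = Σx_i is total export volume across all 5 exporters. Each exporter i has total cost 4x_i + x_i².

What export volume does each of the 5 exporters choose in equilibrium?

A representative exporter's profit is π_i = x_i(95 − 3X) − 4x_i − x_i², with X = x_i + Σ_{j≠i} x_j.
First-order condition: 91 − 8x_i − 3Σ_{j≠i} x_j = 0.
Imposing symmetry (x_j = x for all j) turns Σ_{j≠i} x_j into 4x, so 91 = 20x and x = 4.55.

4.55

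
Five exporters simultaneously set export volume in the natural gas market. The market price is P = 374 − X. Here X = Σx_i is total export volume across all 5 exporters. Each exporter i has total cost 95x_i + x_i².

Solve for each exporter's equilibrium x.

34.875

A representative exporter's profit is π_i = x_i(374 − X) − 95x_i − x_i², with X = x_i + Σ_{j≠i} x_j.
First-order condition: 279 − 4x_i − Σ_{j≠i} x_j = 0.
Imposing symmetry (x_j = x for all j) turns Σ_{j≠i} x_j into 4x, so 279 = 8x and x = 34.875.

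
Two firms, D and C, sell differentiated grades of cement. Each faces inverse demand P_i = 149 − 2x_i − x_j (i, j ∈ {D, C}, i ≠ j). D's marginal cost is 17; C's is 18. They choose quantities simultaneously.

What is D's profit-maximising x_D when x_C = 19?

Firm D's profit: π = x_D(149 − 2x_D − x_C) − 17x_D.
∂π/∂x_D = 132 − 4x_D − x_C = 0 ⇒ x_D = 33 − 0.25x_C.
At x_C = 19: x_D = 33 − 0.25·19 = 28.25.

28.25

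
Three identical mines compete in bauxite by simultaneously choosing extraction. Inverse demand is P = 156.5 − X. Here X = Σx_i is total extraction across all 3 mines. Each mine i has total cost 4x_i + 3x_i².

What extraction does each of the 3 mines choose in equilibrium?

A representative mine's profit is π_i = x_i(156.5 − X) − 4x_i − 3x_i², with X = x_i + Σ_{j≠i} x_j.
First-order condition: 152.5 − 8x_i − Σ_{j≠i} x_j = 0.
With identical mines, set every x_j = x: then 152.5 − 8x − 2x = 0, i.e. x = 152.5/10 = 15.25.

15.25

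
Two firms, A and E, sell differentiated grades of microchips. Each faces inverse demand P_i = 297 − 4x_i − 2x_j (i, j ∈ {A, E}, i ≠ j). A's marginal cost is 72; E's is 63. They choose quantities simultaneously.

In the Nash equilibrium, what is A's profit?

Firm A's profit: π = x_A(297 − 4x_A − 2x_E) − 72x_A.
∂π/∂x_A = 225 − 8x_A − 2x_E = 0 ⇒ x_A = 28.125 − 0.25x_E.
Similarly x_E = 29.25 − 0.25x_A.
Substituting the second reaction function into the first: x_A = 28.125 − 0.25(29.25 − 0.25x_A), which gives 0.9375x_A = 20.8125 ⇒ x_A = 22.2.
Then x_E = 29.25 − 0.25·22.2 = 23.7.
P_A = 297 − 4·22.2 − 2·23.7 = 160.8.
Profit = (160.8 − 72)·22.2 = 1971.36.

1971.36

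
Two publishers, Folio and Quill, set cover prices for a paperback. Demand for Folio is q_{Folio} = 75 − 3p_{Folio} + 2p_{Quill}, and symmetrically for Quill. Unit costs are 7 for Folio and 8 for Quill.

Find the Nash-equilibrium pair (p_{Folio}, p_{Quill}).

Folio's profit: π = (p_{Folio} − 7)(75 − 3p_{Folio} + 2p_{Quill}).
∂π/∂p_{Folio} = 96 − 6p_{Folio} + 2p_{Quill} = 0 ⇒ p_{Folio} = 16 + (1/3)p_{Quill}.
Similarly p_{Quill} = 16.5 + (1/3)p_{Folio}.
Substituting the second reaction function into the first: p_{Folio} = 16 + (1/3)(16.5 + (1/3)p_{Folio}), which gives (8/9)p_{Folio} = 21.5 ⇒ p_{Folio} = 24.1875.
Then p_{Quill} = 16.5 + (1/3)·24.1875 = 24.5625.

24.1875, 24.5625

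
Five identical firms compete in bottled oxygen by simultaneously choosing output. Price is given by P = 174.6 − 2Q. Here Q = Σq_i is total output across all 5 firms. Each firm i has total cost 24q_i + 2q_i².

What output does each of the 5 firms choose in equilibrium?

9.4125

A representative firm's profit is π_i = q_i(174.6 − 2Q) − 24q_i − 2q_i², with Q = q_i + Σ_{j≠i} q_j.
First-order condition: 150.6 − 8q_i − 2Σ_{j≠i} q_j = 0.
With identical firms, set every q_j = q: then 150.6 − 8q − 8q = 0, i.e. q = 150.6/16 = 9.4125.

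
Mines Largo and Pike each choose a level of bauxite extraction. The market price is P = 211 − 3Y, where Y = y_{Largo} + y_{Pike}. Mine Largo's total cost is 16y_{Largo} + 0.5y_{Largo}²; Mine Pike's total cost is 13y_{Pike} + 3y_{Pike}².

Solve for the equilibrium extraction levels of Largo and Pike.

Mine Largo's profit: π = y_{Largo}(211 − 3(y_{Largo} + y_{Pike})) − 16y_{Largo} − 0.5y_{Largo}².
∂π/∂y_{Largo} = 195 − 7y_{Largo} − 3y_{Pike} = 0, so y_{Largo} = 195/7 − (3/7)y_{Pike}.
For Pike: ∂π/∂y_{Pike} = 198 − 12y_{Pike} − 3y_{Largo} = 0 ⇒ y_{Pike} = 16.5 − 0.25y_{Largo}.
Solving the two reaction functions simultaneously: (1 − (−3/7)(−0.25))y_{Largo} = 195/7 − (3/7)·16.5, so (25/28)y_{Largo} = 291/14 and y_{Largo} = 23.28.
Then y_{Pike} = 16.5 − 0.25·23.28 = 10.68.

23.28, 10.68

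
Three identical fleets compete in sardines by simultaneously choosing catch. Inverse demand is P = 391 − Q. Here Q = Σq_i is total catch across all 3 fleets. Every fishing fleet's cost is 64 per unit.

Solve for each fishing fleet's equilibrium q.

A representative fishing fleet's profit is π_i = q_i(391 − Q) − 64q_i, with Q = q_i + Σ_{j≠i} q_j.
First-order condition: 327 − 2q_i − Σ_{j≠i} q_j = 0.
In a symmetric equilibrium every fishing fleet chooses the same q, so Σ_{j≠i} q_j = 2q. The condition becomes 327 − 4q = 0, giving q = 327/4 = 81.75.

81.75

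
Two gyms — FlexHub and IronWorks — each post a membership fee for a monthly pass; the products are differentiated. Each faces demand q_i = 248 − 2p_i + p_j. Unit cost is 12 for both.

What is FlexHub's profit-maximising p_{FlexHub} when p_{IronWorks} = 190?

115.5

FlexHub's profit: π = (p_{FlexHub} − 12)(248 − 2p_{FlexHub} + p_{IronWorks}).
∂π/∂p_{FlexHub} = 272 − 4p_{FlexHub} + p_{IronWorks} = 0 ⇒ p_{FlexHub} = 68 + 0.25p_{IronWorks}.
At p_{IronWorks} = 190: p_{FlexHub} = 68 + 0.25·190 = 115.5.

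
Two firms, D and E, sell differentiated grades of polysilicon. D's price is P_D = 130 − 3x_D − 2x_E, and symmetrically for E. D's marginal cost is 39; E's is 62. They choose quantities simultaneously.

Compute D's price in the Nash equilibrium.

Firm D's profit: π = x_D(130 − 3x_D − 2x_E) − 39x_D.
∂π/∂x_D = 91 − 6x_D − 2x_E = 0 ⇒ x_D = 91/6 − (1/3)x_E.
Similarly x_E = 34/3 − (1/3)x_D.
Plugging x_E into D's best response: x_D = 91/6 − (1/3)(34/3 − (1/3)x_D) ⇒ (8/9)x_D = 205/18, so x_D = 12.8125.
Then x_E = 34/3 − (1/3)·12.8125 = 7.0625.
P_D = 130 − 3·12.8125 − 2·7.0625 = 77.4375.

77.4375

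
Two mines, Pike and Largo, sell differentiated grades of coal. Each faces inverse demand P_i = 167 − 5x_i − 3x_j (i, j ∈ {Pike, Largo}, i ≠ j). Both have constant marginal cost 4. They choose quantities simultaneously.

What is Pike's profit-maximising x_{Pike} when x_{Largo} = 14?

Mine Pike's profit: π = x_{Pike}(167 − 5x_{Pike} − 3x_{Largo}) − 4x_{Pike}.
∂π/∂x_{Pike} = 163 − 10x_{Pike} − 3x_{Largo} = 0 ⇒ x_{Pike} = 16.3 − 0.3x_{Largo}.
At x_{Largo} = 14: x_{Pike} = 16.3 − 0.3·14 = 12.1.

12.1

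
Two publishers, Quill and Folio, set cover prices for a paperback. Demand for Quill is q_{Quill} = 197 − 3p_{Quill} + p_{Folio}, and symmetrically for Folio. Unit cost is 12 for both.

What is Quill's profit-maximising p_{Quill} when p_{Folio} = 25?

43

Quill's profit: π = (p_{Quill} − 12)(197 − 3p_{Quill} + p_{Folio}).
∂π/∂p_{Quill} = 233 − 6p_{Quill} + p_{Folio} = 0 ⇒ p_{Quill} = 233/6 + (1/6)p_{Folio}.
At p_{Folio} = 25: p_{Quill} = 233/6 + (1/6)·25 = 43.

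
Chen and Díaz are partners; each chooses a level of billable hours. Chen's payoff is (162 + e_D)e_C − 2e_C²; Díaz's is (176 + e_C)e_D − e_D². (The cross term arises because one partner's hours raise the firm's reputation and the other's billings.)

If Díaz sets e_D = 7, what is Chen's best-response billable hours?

42.25

Expanding Chen's payoff: 162e_C + e_De_C − 2e_C².
∂π/∂e_C = 162 + e_D − 4e_C = 0, so e_C = 40.5 + 0.25e_D.
At e_D = 7: e_C = 40.5 + 0.25·7 = 42.25.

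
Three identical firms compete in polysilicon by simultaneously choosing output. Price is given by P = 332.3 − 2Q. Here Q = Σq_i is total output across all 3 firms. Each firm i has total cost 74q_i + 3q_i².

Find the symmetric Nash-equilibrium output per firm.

A representative firm's profit is π_i = q_i(332.3 − 2Q) − 74q_i − 3q_i², with Q = q_i + Σ_{j≠i} q_j.
First-order condition: 258.3 − 10q_i − 2Σ_{j≠i} q_j = 0.
In a symmetric equilibrium every firm chooses the same q, so Σ_{j≠i} q_j = 2q. The condition becomes 258.3 − 14q = 0, giving q = 258.3/14 = 18.45.

18.45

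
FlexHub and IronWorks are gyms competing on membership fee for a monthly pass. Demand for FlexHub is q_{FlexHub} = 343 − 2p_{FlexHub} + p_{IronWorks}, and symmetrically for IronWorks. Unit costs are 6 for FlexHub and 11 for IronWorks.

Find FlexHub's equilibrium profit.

FlexHub's profit: π = (p_{FlexHub} − 6)(343 − 2p_{FlexHub} + p_{IronWorks}).
∂π/∂p_{FlexHub} = 355 − 4p_{FlexHub} + p_{IronWorks} = 0 ⇒ p_{FlexHub} = 88.75 + 0.25p_{IronWorks}.
Similarly p_{IronWorks} = 91.25 + 0.25p_{FlexHub}.
Plugging p_{IronWorks} into FlexHub's best response: p_{FlexHub} = 88.75 + 0.25(91.25 + 0.25p_{FlexHub}) ⇒ 0.9375p_{FlexHub} = 111.5625, so p_{FlexHub} = 119.
Then p_{IronWorks} = 91.25 + 0.25·119 = 121.
q_{FlexHub} = 343 − 2·119 + 121 = 226.
Profit = (119 − 6)·226 = 25538.

25538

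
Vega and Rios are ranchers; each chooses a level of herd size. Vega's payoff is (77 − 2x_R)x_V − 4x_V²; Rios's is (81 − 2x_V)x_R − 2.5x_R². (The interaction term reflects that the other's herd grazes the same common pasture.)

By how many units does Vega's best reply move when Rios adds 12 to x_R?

Expanding Vega's payoff: 77x_V − 2x_Rx_V − 4x_V².
∂π/∂x_V = 77 − 2x_R − 8x_V = 0, so x_V = 9.625 − 0.25x_R.
The reaction-function slope is −0.25, so a 12-unit rise in x_R moves x_V by −0.25 × 12 = −3. Vega's best response falls — the actions are strategic substitutes.

-3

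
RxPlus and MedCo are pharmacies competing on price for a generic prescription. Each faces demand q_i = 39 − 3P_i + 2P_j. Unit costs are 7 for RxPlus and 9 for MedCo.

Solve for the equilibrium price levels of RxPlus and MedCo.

15.375, 16.125

RxPlus's profit: π = (P_{RxPlus} − 7)(39 − 3P_{RxPlus} + 2P_{MedCo}).
∂π/∂P_{RxPlus} = 60 − 6P_{RxPlus} + 2P_{MedCo} = 0 ⇒ P_{RxPlus} = 10 + (1/3)P_{MedCo}.
Similarly P_{MedCo} = 11 + (1/3)P_{RxPlus}.
Solving the two reaction functions simultaneously: (1 − (1/3)(1/3))P_{RxPlus} = 10 + (1/3)·11, so (8/9)P_{RxPlus} = 41/3 and P_{RxPlus} = 15.375.
Then P_{MedCo} = 11 + (1/3)·15.375 = 16.125.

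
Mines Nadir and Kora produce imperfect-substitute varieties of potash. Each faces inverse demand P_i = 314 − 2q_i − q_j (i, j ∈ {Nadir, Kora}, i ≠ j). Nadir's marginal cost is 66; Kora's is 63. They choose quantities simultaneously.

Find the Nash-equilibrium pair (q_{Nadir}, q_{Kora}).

49.4, 50.4

Mine Nadir's profit: π = q_{Nadir}(314 − 2q_{Nadir} − q_{Kora}) − 66q_{Nadir}.
∂π/∂q_{Nadir} = 248 − 4q_{Nadir} − q_{Kora} = 0 ⇒ q_{Nadir} = 62 − 0.25q_{Kora}.
Similarly q_{Kora} = 62.75 − 0.25q_{Nadir}.
Substituting the second reaction function into the first: q_{Nadir} = 62 − 0.25(62.75 − 0.25q_{Nadir}), which gives 0.9375q_{Nadir} = 46.3125 ⇒ q_{Nadir} = 49.4.
Then q_{Kora} = 62.75 − 0.25·49.4 = 50.4.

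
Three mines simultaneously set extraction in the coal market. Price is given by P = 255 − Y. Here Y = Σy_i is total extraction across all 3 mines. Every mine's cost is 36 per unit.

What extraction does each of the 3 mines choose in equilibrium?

54.75

A representative mine's profit is π_i = y_i(255 − Y) − 36y_i, with Y = y_i + Σ_{j≠i} y_j.
First-order condition: 219 − 2y_i − Σ_{j≠i} y_j = 0.
With identical mines, set every y_j = y: then 219 − 2y − 2y = 0, i.e. y = 219/4 = 54.75.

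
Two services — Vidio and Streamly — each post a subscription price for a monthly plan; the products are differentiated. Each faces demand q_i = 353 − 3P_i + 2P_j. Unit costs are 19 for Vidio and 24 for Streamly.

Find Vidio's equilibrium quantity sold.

253.3125

Vidio's profit: π = (P_{Vidio} − 19)(353 − 3P_{Vidio} + 2P_{Streamly}).
∂π/∂P_{Vidio} = 410 − 6P_{Vidio} + 2P_{Streamly} = 0 ⇒ P_{Vidio} = 205/3 + (1/3)P_{Streamly}.
Similarly P_{Streamly} = 425/6 + (1/3)P_{Vidio}.
Substituting the second reaction function into the first: P_{Vidio} = 205/3 + (1/3)(425/6 + (1/3)P_{Vidio}), which gives (8/9)P_{Vidio} = 1655/18 ⇒ P_{Vidio} = 103.4375.
Then P_{Streamly} = 425/6 + (1/3)·103.4375 = 105.3125.
q_{Vidio} = 353 − 3·103.4375 + 2·105.3125 = 253.3125.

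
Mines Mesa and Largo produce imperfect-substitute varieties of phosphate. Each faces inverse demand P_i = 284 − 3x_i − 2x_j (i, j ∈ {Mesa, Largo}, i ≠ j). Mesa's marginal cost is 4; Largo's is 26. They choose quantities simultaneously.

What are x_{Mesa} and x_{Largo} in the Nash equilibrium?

36.375, 30.875

Mine Mesa's profit: π = x_{Mesa}(284 − 3x_{Mesa} − 2x_{Largo}) − 4x_{Mesa}.
∂π/∂x_{Mesa} = 280 − 6x_{Mesa} − 2x_{Largo} = 0 ⇒ x_{Mesa} = 140/3 − (1/3)x_{Largo}.
Similarly x_{Largo} = 43 − (1/3)x_{Mesa}.
Plugging x_{Largo} into Mesa's best response: x_{Mesa} = 140/3 − (1/3)(43 − (1/3)x_{Mesa}) ⇒ (8/9)x_{Mesa} = 97/3, so x_{Mesa} = 36.375.
Then x_{Largo} = 43 − (1/3)·36.375 = 30.875.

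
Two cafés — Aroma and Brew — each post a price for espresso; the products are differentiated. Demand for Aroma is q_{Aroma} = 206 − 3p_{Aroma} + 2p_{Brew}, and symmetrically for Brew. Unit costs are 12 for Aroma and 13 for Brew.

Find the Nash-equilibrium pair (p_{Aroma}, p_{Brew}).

60.6875, 61.0625

Aroma's profit: π = (p_{Aroma} − 12)(206 − 3p_{Aroma} + 2p_{Brew}).
∂π/∂p_{Aroma} = 242 − 6p_{Aroma} + 2p_{Brew} = 0 ⇒ p_{Aroma} = 121/3 + (1/3)p_{Brew}.
Similarly p_{Brew} = 245/6 + (1/3)p_{Aroma}.
Plugging p_{Brew} into Aroma's best response: p_{Aroma} = 121/3 + (1/3)(245/6 + (1/3)p_{Aroma}) ⇒ (8/9)p_{Aroma} = 971/18, so p_{Aroma} = 60.6875.
Then p_{Brew} = 245/6 + (1/3)·60.6875 = 61.0625.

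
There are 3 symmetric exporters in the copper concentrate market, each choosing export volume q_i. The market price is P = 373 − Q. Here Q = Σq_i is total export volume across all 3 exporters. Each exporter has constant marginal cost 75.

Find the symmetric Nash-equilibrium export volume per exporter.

74.5

A representative exporter's profit is π_i = q_i(373 − Q) − 75q_i, with Q = q_i + Σ_{j≠i} q_j.
First-order condition: 298 − 2q_i − Σ_{j≠i} q_j = 0.
Imposing symmetry (q_j = q for all j) turns Σ_{j≠i} q_j into 2q, so 298 = 4q and q = 74.5.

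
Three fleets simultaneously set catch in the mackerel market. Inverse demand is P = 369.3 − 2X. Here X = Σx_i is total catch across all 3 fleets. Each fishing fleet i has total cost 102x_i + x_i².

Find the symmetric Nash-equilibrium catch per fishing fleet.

A representative fishing fleet's profit is π_i = x_i(369.3 − 2X) − 102x_i − x_i², with X = x_i + Σ_{j≠i} x_j.
First-order condition: 267.3 − 6x_i − 2Σ_{j≠i} x_j = 0.
Imposing symmetry (x_j = x for all j) turns Σ_{j≠i} x_j into 2x, so 267.3 = 10x and x = 26.73.

26.73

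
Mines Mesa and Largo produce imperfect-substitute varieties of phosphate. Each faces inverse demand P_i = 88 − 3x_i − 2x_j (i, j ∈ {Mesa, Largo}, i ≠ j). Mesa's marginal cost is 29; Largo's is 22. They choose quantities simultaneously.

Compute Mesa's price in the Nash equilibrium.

49.8125

Mine Mesa's profit: π = x_{Mesa}(88 − 3x_{Mesa} − 2x_{Largo}) − 29x_{Mesa}.
∂π/∂x_{Mesa} = 59 − 6x_{Mesa} − 2x_{Largo} = 0 ⇒ x_{Mesa} = 59/6 − (1/3)x_{Largo}.
Similarly x_{Largo} = 11 − (1/3)x_{Mesa}.
Substituting the second reaction function into the first: x_{Mesa} = 59/6 − (1/3)(11 − (1/3)x_{Mesa}), which gives (8/9)x_{Mesa} = 37/6 ⇒ x_{Mesa} = 6.9375.
Then x_{Largo} = 11 − (1/3)·6.9375 = 8.6875.
P_{Mesa} = 88 − 3·6.9375 − 2·8.6875 = 49.8125.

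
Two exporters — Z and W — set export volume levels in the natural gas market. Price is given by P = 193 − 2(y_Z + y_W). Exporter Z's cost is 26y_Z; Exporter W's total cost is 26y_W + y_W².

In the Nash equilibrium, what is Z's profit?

Exporter Z's profit: π = y_Z(193 − 2(y_Z + y_W)) − 26y_Z.
∂π/∂y_Z = 167 − 4y_Z − 2y_W = 0, so y_Z = 41.75 − 0.5y_W.
For W: ∂π/∂y_W = 167 − 6y_W − 2y_Z = 0 ⇒ y_W = 167/6 − (1/3)y_Z.
Solving the two reaction functions simultaneously: (1 − (−0.5)(−1/3))y_Z = 41.75 − 0.5·(167/6), so (5/6)y_Z = 167/6 and y_Z = 33.4.
Then y_W = 167/6 − (1/3)·33.4 = 16.7.
Price P = 193 − 2·50.1 = 92.8.
Z's profit: (92.8 − 26)·33.4 = 2231.12.

2231.12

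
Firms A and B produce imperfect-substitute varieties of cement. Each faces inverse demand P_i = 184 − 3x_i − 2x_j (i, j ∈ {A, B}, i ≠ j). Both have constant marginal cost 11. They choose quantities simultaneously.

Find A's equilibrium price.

Firm A's profit: π = x_A(184 − 3x_A − 2x_B) − 11x_A.
∂π/∂x_A = 173 − 6x_A − 2x_B = 0 ⇒ x_A = 173/6 − (1/3)x_B.
By symmetry x_B = x_A; substituting into the reaction function, (4/3)x_A = 173/6 and x_A = 21.625.
P_A = 184 − 3·21.625 − 2·21.625 = 75.875.

75.875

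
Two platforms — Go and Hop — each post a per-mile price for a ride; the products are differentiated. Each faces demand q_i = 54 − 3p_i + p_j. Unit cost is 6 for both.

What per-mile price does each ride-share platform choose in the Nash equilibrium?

Go's profit: π = (p_{Go} − 6)(54 − 3p_{Go} + p_{Hop}).
∂π/∂p_{Go} = 72 − 6p_{Go} + p_{Hop} = 0 ⇒ p_{Go} = 12 + (1/6)p_{Hop}.
Setting p_{Go} = p_{Hop} in the reaction function: p_{Go} = 12 + (1/6)p_{Go}, so p_{Go} = 12 / (5/6) = 14.4.

14.4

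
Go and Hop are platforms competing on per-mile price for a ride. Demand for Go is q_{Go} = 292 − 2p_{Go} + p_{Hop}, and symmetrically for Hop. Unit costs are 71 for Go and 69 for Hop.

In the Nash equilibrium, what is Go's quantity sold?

146.8

Go's profit: π = (p_{Go} − 71)(292 − 2p_{Go} + p_{Hop}).
∂π/∂p_{Go} = 434 − 4p_{Go} + p_{Hop} = 0 ⇒ p_{Go} = 108.5 + 0.25p_{Hop}.
Similarly p_{Hop} = 107.5 + 0.25p_{Go}.
Solving the two reaction functions simultaneously: (1 − (0.25)(0.25))p_{Go} = 108.5 + 0.25·107.5, so 0.9375p_{Go} = 135.375 and p_{Go} = 144.4.
Then p_{Hop} = 107.5 + 0.25·144.4 = 143.6.
q_{Go} = 292 − 2·144.4 + 143.6 = 146.8.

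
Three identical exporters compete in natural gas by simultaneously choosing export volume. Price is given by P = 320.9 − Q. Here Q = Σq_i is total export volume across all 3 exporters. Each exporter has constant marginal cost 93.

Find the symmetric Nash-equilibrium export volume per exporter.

A representative exporter's profit is π_i = q_i(320.9 − Q) − 93q_i, with Q = q_i + Σ_{j≠i} q_j.
First-order condition: 227.9 − 2q_i − Σ_{j≠i} q_j = 0.
In a symmetric equilibrium every exporter chooses the same q, so Σ_{j≠i} q_j = 2q. The condition becomes 227.9 − 4q = 0, giving q = 227.9/4 = 56.975.

56.975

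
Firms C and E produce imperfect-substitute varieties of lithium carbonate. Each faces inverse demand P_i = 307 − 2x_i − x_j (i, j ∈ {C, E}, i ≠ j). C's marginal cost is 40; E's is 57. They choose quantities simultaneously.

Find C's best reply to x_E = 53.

53.5

Firm C's profit: π = x_C(307 − 2x_C − x_E) − 40x_C.
∂π/∂x_C = 267 − 4x_C − x_E = 0 ⇒ x_C = 66.75 − 0.25x_E.
At x_E = 53: x_C = 66.75 − 0.25·53 = 53.5.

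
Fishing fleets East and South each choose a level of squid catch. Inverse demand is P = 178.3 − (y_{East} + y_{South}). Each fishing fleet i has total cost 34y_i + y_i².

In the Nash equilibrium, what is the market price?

Fishing fleet East's profit: π = y_{East}(178.3 − (y_{East} + y_{South})) − 34y_{East} − y_{East}².
∂π/∂y_{East} = 144.3 − 4y_{East} − y_{South} = 0, so y_{East} = 36.075 − 0.25y_{South}.
The game is symmetric, so in equilibrium y_{South} = y_{East}: the reaction function gives 1.25y_{East} = 36.075, hence y_{East} = 28.86.
Equilibrium price: P = 178.3 − 57.72 = 120.58.

120.58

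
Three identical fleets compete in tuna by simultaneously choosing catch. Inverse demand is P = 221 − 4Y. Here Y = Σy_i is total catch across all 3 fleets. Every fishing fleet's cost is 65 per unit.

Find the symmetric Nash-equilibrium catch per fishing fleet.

9.75

A representative fishing fleet's profit is π_i = y_i(221 − 4Y) − 65y_i, with Y = y_i + Σ_{j≠i} y_j.
First-order condition: 156 − 8y_i − 4Σ_{j≠i} y_j = 0.
With identical fishing fleets, set every y_j = y: then 156 − 8y − 8y = 0, i.e. y = 156/16 = 9.75.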